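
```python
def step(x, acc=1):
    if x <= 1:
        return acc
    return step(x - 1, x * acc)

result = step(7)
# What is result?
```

Accumulator trace (n, acc): (7, 1) -> (6, 7) -> (5, 42) -> (4, 210) -> (3, 840) -> (2, 2520) -> (1, 5040) -> return 5040

Answer: 5040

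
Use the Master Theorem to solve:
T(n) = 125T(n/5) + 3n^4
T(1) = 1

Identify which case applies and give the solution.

a=125, b=5, f(n)=3n^4. log_5(125) = 3. Since c=4 > 3 and the regularity condition holds (125(n/5)^4 = (125/5^4)n^4 with 125/5^4 < 1), Case 3 applies: T(n) = Θ(f(n)) = O(n^4).

Answer: O(n^4) - Case 3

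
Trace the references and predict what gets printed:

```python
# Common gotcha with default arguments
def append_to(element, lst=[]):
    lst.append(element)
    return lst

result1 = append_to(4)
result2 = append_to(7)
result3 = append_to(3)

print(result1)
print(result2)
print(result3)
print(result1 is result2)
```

Key concept: mutable default argument gotcha.
Step by step:
`result1 = append_to(4)` → result1 = [4]
`result2 = append_to(7)` → result1 = [4, 7] (same object as result2); result2 = [4, 7] (same object as result1)
`result3 = append_to(3)` → result1 = [4, 7, 3] (same object as result2, result3); result2 = [4, 7, 3] (same object as result1, result3); result3 = [4, 7, 3] (same object as result1, result2)
`print(result1)` → prints [4, 7, 3]
`print(result2)` → prints [4, 7, 3]
`print(result3)` → prints [4, 7, 3]
`print(result1 is result2)` → prints True

Answer:
[4, 7, 3]
[4, 7, 3]
[4, 7, 3]
True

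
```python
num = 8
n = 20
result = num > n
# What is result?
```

Trace:
`num = 8` → num = 8
`n = 20` → n = 20
`result = num > n` → result = False
So result = False

Answer: False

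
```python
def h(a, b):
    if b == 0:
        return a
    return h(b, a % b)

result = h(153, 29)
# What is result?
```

h(153, 29) -> h(29, 8) -> h(8, 5) -> h(5, 3) -> h(3, 2) -> h(2, 1) -> h(1, 0) -> 1

Answer: 1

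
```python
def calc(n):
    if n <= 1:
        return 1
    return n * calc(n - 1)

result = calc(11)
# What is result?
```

calc(11) = 11 * 10 * 9 * 8 * 7 * 6 * 5 * 4 * 3 * 2 * 1 = 39916800

Answer: 39916800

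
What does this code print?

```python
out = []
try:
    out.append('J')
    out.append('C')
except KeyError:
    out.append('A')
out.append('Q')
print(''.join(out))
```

Execution trace: 'J' (try body) → 'C' (try body, no exception) → 'Q' (after the try/except). Output: JCQ

Answer: JCQ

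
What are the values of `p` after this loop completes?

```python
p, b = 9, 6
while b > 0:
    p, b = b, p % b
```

GCD of 9 and 6
`p` takes the values: 9 → 6 → 3

Answer: 3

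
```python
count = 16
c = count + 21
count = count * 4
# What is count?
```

Trace:
`count = 16` → count = 16
`c = count + 21` → c = 37
`count = count * 4` → count = 64
So count = 64

Answer: 64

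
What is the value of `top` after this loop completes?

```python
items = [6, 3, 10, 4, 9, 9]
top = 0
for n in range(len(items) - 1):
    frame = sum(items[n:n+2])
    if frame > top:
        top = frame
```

Max sum of 2-element window in [6, 3, 10, 4, 9, 9]
`top` takes the values: 0 → 9 → 13 → 14 → 18

Answer: 18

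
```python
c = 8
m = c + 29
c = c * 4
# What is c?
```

Trace:
`c = 8` → c = 8
`m = c + 29` → m = 37
`c = c * 4` → c = 32
So c = 32

Answer: 32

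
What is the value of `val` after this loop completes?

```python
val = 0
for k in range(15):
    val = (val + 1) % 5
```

Increment mod 5, 15 times = 0
`val` takes the values: 0 → 1 → 2 → 3 → 4 → 0 → 1 → 2 → 3 → 4 → 0 → 1 → 2 → 3 → 4 → 0

Answer: 0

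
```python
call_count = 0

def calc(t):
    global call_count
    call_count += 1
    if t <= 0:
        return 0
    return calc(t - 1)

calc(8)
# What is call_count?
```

Linear recursion stepping by 1: 9 calls from t=8 down to ≤0.

Answer: 9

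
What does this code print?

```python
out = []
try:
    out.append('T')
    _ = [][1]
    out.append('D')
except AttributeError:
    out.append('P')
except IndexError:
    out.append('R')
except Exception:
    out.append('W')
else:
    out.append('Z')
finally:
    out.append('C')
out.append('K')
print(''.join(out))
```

Execution trace: 'T' (try body) → 'R' (except IndexError) → 'C' (finally) → 'K' (after the try/except). Output: TRCK

Answer: TRCK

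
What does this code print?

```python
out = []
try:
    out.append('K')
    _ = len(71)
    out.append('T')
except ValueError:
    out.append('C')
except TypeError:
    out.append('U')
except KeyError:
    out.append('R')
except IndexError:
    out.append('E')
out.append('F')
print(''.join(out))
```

Execution trace: 'K' (try body) → 'U' (except TypeError) → 'F' (after the try/except). Output: KUF

Answer: KUF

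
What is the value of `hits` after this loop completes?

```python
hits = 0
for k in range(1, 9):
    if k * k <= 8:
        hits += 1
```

Count numbers where k² ≤ 8
`hits` takes the values: 0 → 1 → 2

Answer: 2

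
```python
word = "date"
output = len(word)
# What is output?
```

Trace:
`word = "date"` → word = 'date'
`output = len(word)` → output = 4
So output = 4

Answer: 4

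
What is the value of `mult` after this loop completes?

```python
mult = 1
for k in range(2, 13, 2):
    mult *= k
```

Product of even numbers 2 to 12
`mult` takes the values: 1 → 2 → 8 → 48 → 384 → 3840 → 46080

Answer: 46080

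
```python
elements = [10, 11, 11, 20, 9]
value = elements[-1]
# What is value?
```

Trace:
`elements = [10, 11, 11, 20, 9]` → elements = [10, 11, 11, 20, 9]
`value = elements[-1]` → value = 9
So value = 9

Answer: 9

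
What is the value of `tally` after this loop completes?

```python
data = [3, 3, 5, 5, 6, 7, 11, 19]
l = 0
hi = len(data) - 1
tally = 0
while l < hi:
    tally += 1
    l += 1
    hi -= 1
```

Iterations until pointers meet (list length 8)
`tally` takes the values: 0 → 1 → 2 → 3 → 4

Answer: 4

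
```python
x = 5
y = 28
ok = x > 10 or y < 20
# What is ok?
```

Trace:
`x = 5` → x = 5
`y = 28` → y = 28
`ok = x > 10 or y < 20` → ok = False
So ok = False

Answer: False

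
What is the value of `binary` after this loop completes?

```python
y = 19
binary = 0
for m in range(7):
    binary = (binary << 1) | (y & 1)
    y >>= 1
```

Reverse lowest 7 bits of 19
`binary` takes the values: 0 → 1 → 3 → 6 → 12 → 25 → 50 → 100

Answer: 100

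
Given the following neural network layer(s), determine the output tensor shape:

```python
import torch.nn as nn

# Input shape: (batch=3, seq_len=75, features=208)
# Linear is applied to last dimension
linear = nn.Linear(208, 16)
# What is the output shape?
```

Input: (3, 75, 208) -> Output: (3, 75, 16)

Answer: (3, 75, 16)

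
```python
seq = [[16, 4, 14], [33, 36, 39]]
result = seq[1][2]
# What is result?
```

Trace:
`seq = [[16, 4, 14], [33, 36, 39]]` → seq = [[16, 4, 14], [33, 36, 39]]
`result = seq[1][2]` → result = 39
So result = 39

Answer: 39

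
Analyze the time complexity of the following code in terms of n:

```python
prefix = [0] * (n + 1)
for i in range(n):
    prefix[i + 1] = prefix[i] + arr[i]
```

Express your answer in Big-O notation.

This is Prefix sum computation. Time complexity: O(n).

Answer: O(n)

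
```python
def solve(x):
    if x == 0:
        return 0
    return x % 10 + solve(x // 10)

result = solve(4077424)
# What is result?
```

Sum of digits of 4077424: 4 + 2 + 4 + 7 + 7 + 0 + 4 = 28

Answer: 28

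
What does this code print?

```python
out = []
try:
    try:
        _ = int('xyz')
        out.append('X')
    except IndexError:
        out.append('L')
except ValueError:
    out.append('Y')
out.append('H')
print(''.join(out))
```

Execution trace: 'Y' (outer except ValueError) → 'H' (after the try/except). Output: YH

Answer: YH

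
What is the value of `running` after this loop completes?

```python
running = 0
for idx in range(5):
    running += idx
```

Sum of 0 to 4 = 10
`running` takes the values: 0 → 1 → 3 → 6 → 10

Answer: 10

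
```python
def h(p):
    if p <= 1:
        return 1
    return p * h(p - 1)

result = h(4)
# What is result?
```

h(4) = 4 * 3 * 2 * 1 = 24

Answer: 24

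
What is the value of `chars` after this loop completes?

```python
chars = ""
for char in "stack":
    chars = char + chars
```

Reverse 'stack'
`chars` takes the values: "" → "s" → "ts" → "ats" → "cats" → "kcats"

Answer: "kcats"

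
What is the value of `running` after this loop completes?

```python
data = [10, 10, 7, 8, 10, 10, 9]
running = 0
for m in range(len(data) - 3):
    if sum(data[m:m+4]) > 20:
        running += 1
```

Count windows with sum > 20
`running` takes the values: 0 → 1 → 2 → 3 → 4

Answer: 4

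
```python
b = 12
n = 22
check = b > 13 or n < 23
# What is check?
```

Trace:
`b = 12` → b = 12
`n = 22` → n = 22
`check = b > 13 or n < 23` → check = True
So check = True

Answer: True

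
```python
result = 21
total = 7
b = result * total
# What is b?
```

Trace:
`result = 21` → result = 21
`total = 7` → total = 7
`b = result * total` → b = 147
So b = 147

Answer: 147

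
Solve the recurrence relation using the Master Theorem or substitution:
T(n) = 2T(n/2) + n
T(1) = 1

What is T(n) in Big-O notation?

By Master Theorem: a=2, b=2, f(n)=n. Since log_2(2) = 1 and f(n) = Θ(n^1), Case 2 applies. T(n) = O(n log n).

Answer: O(n log n)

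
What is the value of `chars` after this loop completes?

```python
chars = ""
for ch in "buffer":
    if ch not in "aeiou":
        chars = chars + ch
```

Remove vowels from 'buffer'
`chars` takes the values: "" → "b" → "bf" → "bff" → "bffr"

Answer: "bffr"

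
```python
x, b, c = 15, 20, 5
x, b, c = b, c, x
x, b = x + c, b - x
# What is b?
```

Trace:
`x, b, c = 15, 20, 5` → x = 15; b = 20; c = 5
`x, b, c = b, c, x` → x = 20; b = 5; c = 15
`x, b = x + c, b - x` → x = 35; b = -15
So b = -15

Answer: -15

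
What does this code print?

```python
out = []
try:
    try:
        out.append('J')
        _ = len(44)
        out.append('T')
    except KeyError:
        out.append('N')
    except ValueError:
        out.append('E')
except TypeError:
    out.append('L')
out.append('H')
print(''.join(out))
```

Execution trace: 'J' (inner try body) → 'L' (outer except TypeError) → 'H' (after the try/except). Output: JLH

Answer: JLH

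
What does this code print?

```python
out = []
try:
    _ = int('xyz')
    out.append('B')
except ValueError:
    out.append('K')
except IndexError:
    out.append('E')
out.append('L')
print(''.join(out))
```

Execution trace: 'K' (except ValueError) → 'L' (after the try/except). Output: KL

Answer: KL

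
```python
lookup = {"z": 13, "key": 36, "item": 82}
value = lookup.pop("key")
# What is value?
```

Trace:
`lookup = {"z": 13, "key": 36, "item": 82}` → lookup = {'z': 13, 'key': 36, 'item': 82}
`value = lookup.pop("key")` → lookup = {'z': 13, 'item': 82}; value = 36
So value = 36

Answer: 36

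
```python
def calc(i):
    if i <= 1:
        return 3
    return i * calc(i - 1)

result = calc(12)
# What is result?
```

calc(12) = 12 * 11 * 10 * 9 * 8 * 7 * 6 * 5 * 4 * 3 * 2 * 3 = 1437004800

Answer: 1437004800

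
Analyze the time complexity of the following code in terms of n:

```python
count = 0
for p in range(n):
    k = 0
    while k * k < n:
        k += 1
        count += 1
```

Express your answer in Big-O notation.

Each loop level contributes: n × √n. Multiplying the contributions gives O(n√n).

Answer: O(n√n)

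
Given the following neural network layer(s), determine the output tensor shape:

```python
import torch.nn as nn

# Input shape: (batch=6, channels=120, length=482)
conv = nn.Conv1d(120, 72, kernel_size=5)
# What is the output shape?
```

Input: (6, 120, 482) -> Output: (6, 72, 478)

Answer: (6, 72, 478)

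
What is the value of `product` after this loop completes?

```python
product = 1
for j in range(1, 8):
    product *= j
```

7! = 5040
`product` takes the values: 1 → 2 → 6 → 24 → 120 → 720 → 5040

Answer: 5040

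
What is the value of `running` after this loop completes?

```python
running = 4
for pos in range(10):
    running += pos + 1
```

Start at 4, add 1 to 10 = 59
`running` takes the values: 4 → 5 → 7 → 10 → 14 → 19 → 25 → 32 → 40 → 49 → 59

Answer: 59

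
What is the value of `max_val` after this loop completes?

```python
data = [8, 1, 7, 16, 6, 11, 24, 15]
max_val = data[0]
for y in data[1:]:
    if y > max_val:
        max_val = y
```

Maximum of [8, 1, 7, 16, 6, 11, 24, 15]
`max_val` takes the values: 8 → 16 → 24

Answer: 24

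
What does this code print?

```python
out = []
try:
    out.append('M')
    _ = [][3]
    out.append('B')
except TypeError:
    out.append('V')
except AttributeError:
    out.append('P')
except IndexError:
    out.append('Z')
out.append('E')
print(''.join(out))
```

Execution trace: 'M' (try body) → 'Z' (except IndexError) → 'E' (after the try/except). Output: MZE

Answer: MZE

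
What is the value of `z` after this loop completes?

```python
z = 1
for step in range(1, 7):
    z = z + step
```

Start at 1, add 1 through 6
`z` takes the values: 1 → 2 → 4 → 7 → 11 → 16 → 22

Answer: 22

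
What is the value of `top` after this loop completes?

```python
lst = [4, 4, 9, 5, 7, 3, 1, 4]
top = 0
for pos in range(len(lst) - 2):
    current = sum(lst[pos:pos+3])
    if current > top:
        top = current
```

Max sum of 3-element window in [4, 4, 9, 5, 7, 3, 1, 4]
`top` takes the values: 0 → 17 → 18 → 21

Answer: 21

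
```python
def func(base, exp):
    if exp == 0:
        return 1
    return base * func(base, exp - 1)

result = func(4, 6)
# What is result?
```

func(4, 6) = 4 * 4 * 4 * 4 * 4 * 4 = 4096

Answer: 4096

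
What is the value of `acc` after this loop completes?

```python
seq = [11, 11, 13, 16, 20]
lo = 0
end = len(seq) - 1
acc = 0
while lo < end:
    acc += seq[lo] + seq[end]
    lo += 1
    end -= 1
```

Sum of pairs from ends
`acc` takes the values: 0 → 31 → 58

Answer: 58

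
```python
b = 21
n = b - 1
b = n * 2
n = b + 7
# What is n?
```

Trace:
`b = 21` → b = 21
`n = b - 1` → n = 20
`b = n * 2` → b = 40
`n = b + 7` → n = 47
So n = 47

Answer: 47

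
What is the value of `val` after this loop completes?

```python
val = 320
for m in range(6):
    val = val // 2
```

Halve 6 times: 320 // 2^6 = 5
`val` takes the values: 320 → 160 → 80 → 40 → 20 → 10 → 5

Answer: 5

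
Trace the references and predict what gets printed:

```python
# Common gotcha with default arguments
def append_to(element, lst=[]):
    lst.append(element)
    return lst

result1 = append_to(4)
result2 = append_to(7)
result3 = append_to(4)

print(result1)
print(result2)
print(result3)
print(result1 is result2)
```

Key concept: mutable default argument gotcha.
Step by step:
`result1 = append_to(4)` → result1 = [4]
`result2 = append_to(7)` → result1 = [4, 7] (same object as result2); result2 = [4, 7] (same object as result1)
`result3 = append_to(4)` → result1 = [4, 7, 4] (same object as result2, result3); result2 = [4, 7, 4] (same object as result1, result3); result3 = [4, 7, 4] (same object as result1, result2)
`print(result1)` → prints [4, 7, 4]
`print(result2)` → prints [4, 7, 4]
`print(result3)` → prints [4, 7, 4]
`print(result1 is result2)` → prints True

Answer:
[4, 7, 4]
[4, 7, 4]
[4, 7, 4]
True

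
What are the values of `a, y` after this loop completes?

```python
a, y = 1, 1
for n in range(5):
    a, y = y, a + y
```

Fibonacci: after 5 iterations
`a, y` takes the values: (1, 1) → (1, 2) → (2, 3) → (3, 5) → (5, 8) → (8, 13)

Answer: 8, 13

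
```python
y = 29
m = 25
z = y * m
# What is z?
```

Trace:
`y = 29` → y = 29
`m = 25` → m = 25
`z = y * m` → z = 725
So z = 725

Answer: 725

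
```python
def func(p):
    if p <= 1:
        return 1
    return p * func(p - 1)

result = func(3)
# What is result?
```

func(3) = 3 * 2 * 1 = 6

Answer: 6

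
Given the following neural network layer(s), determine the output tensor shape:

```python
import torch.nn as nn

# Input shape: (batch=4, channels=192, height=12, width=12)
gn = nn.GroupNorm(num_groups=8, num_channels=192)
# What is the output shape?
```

Input: (4, 192, 12, 12) -> Output: (4, 192, 12, 12)

Answer: (4, 192, 12, 12)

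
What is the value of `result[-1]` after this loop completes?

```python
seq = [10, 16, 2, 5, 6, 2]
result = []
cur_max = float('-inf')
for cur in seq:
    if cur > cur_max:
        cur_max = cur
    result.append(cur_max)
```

Running max ends at 16
`result` takes the values: [] → [10] → [10, 16] → [10, 16, 16] → [10, 16, 16, 16] → [10, 16, 16, 16, 16] → [10, 16, 16, 16, 16, 16]
So `result[-1]` = 16

Answer: 16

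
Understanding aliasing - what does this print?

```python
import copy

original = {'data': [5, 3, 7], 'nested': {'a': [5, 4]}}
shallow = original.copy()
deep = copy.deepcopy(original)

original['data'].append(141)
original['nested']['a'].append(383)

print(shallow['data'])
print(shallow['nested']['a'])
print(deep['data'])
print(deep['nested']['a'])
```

Key concept: comparing shallow vs deep copy.
Step by step:
`original = {'data': [5, 3, 7], 'nested': {'a': [5, 4]}}` → original = {'data': [5, 3, 7], 'nested': {'a': [5, 4]}}
`shallow = original.copy()` → shallow = {'data': [5, 3, 7], 'nested': {'a': [5, 4]}}
`deep = copy.deepcopy(original)` → deep = {'data': [5, 3, 7], 'nested': {'a': [5, 4]}}
`original['data'].append(141)` → original = {'data': [5, 3, 7, 141], 'nested': {'a': [5, 4]}}; shallow = {'data': [5, 3, 7, 141], 'nested': {'a': [5, 4]}}
`original['nested']['a'].append(383)` → original = {'data': [5, 3, 7, 141], 'nested': {'a': [5, 4, 383]}}; shallow = {'data': [5, 3, 7, 141], 'nested': {'a': [5, 4, 383]}}
`print(shallow['data'])` → prints [5, 3, 7, 141]
`print(shallow['nested']['a'])` → prints [5, 4, 383]
`print(deep['data'])` → prints [5, 3, 7]
`print(deep['nested']['a'])` → prints [5, 4]

Answer:
[5, 3, 7, 141]
[5, 4, 383]
[5, 3, 7]
[5, 4]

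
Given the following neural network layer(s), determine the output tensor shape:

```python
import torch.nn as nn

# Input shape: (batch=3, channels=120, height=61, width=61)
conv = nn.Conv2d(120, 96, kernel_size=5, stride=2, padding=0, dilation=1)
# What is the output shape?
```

Input: (3, 120, 61, 61) -> Output: (3, 96, 29, 29)

Answer: (3, 96, 29, 29)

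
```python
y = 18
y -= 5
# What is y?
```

Trace:
`y = 18` → y = 18
`y -= 5` → y = 13
So y = 13

Answer: 13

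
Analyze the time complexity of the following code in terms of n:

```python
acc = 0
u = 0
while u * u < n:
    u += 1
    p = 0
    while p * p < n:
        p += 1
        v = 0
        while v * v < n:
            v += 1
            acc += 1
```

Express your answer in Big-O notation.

Each loop level contributes: √n × √n × √n. Multiplying the contributions gives O(n√n).

Answer: O(n√n)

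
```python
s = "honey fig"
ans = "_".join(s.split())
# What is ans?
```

Trace:
`s = "honey fig"` → s = 'honey fig'
`ans = "_".join(s.split())` → ans = 'honey_fig'
So ans = 'honey_fig'

Answer: 'honey_fig'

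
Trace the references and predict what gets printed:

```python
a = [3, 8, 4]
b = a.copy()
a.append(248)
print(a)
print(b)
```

Key concept: list.copy() creates independent copy.
Step by step:
`a = [3, 8, 4]` → a = [3, 8, 4]
`b = a.copy()` → b = [3, 8, 4]
`a.append(248)` → a = [3, 8, 4, 248]
`print(a)` → prints [3, 8, 4, 248]
`print(b)` → prints [3, 8, 4]

Answer:
[3, 8, 4, 248]
[3, 8, 4]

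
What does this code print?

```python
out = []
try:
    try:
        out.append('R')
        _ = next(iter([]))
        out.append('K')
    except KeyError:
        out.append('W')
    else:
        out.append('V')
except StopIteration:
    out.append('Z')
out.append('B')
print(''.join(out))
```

Execution trace: 'R' (inner try body) → 'Z' (outer except StopIteration) → 'B' (after the try/except). Output: RZB

Answer: RZB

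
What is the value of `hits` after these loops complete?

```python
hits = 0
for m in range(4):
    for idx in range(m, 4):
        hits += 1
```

Upper triangle: 4 + 3 + ... + 1
`hits` takes the values: 0 → 1 → 2 → 3 → 4 → 5 → 6 → 7 → 8 → 9 → 10

Answer: 10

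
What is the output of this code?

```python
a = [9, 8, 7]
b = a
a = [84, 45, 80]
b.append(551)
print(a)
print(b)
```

Key concept: rebinding vs mutation: a is rebound to a new list, b still points at the original.
Step by step:
`a = [9, 8, 7]` → a = [9, 8, 7]
`b = a` → b = [9, 8, 7] (same object as a)
`a = [84, 45, 80]` → a = [84, 45, 80]
`b.append(551)` → b = [9, 8, 7, 551]
`print(a)` → prints [84, 45, 80]
`print(b)` → prints [9, 8, 7, 551]

Answer:
[84, 45, 80]
[9, 8, 7, 551]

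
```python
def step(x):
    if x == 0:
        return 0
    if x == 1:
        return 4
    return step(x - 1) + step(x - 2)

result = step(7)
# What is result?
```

Build up from base cases: step(0)=0, step(1)=4, step(2)=4, step(3)=8, step(4)=12, step(5)=20, step(6)=32, ..., step(7)=52

Answer: 52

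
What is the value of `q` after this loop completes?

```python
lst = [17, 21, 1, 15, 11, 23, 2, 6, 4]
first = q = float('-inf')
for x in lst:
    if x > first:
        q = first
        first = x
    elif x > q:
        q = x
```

Second largest (with repeats) in [17, 21, 1, 15, 11, 23, 2, 6, 4]
`q` takes the values: -inf → 17 → 21

Answer: 21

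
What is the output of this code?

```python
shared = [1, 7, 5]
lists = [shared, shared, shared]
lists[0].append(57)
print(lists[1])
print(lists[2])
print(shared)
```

Key concept: list of same reference.
Step by step:
`shared = [1, 7, 5]` → shared = [1, 7, 5]
`lists = [shared, shared, shared]` → lists = [[1, 7, 5], [1, 7, 5], [1, 7, 5]]
`lists[0].append(57)` → shared = [1, 7, 5, 57]; lists = [[1, 7, 5, 57], [1, 7, 5, 57], [1, 7, 5, 57]]
`print(lists[1])` → prints [1, 7, 5, 57]
`print(lists[2])` → prints [1, 7, 5, 57]
`print(shared)` → prints [1, 7, 5, 57]

Answer:
[1, 7, 5, 57]
[1, 7, 5, 57]
[1, 7, 5, 57]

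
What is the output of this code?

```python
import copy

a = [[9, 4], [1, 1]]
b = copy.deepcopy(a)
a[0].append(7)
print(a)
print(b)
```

Key concept: deep copy is fully independent.
Step by step:
`a = [[9, 4], [1, 1]]` → a = [[9, 4], [1, 1]]
`b = copy.deepcopy(a)` → b = [[9, 4], [1, 1]]
`a[0].append(7)` → a = [[9, 4, 7], [1, 1]]
`print(a)` → prints [[9, 4, 7], [1, 1]]
`print(b)` → prints [[9, 4], [1, 1]]

Answer:
[[9, 4, 7], [1, 1]]
[[9, 4], [1, 1]]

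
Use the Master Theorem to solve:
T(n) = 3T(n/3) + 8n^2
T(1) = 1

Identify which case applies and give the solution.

a=3, b=3, f(n)=8n^2. log_3(3) = 1. Since c=2 > 1 and the regularity condition holds (3(n/3)^2 = (3/3^2)n^2 with 3/3^2 < 1), Case 3 applies: T(n) = Θ(f(n)) = O(n^2).

Answer: O(n^2) - Case 3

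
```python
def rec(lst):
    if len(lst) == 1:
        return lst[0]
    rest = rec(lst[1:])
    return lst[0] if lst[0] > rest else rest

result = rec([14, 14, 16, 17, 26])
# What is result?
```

Recursive max over [14, 14, 16, 17, 26] = 26

Answer: 26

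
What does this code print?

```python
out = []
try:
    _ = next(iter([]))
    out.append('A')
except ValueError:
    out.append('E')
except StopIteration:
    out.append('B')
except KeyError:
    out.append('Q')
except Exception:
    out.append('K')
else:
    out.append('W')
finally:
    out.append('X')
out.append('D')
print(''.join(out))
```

Execution trace: 'B' (except StopIteration) → 'X' (finally) → 'D' (after the try/except). Output: BXD

Answer: BXD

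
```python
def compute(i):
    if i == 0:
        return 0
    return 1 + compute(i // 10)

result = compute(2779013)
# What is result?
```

Count of digits of 2779013: 7

Answer: 7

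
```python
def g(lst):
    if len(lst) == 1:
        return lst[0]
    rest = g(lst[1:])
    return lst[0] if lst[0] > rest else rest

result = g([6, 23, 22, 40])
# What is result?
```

Recursive max over [6, 23, 22, 40] = 40

Answer: 40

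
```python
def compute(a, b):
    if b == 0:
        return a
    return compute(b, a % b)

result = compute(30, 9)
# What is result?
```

compute(30, 9) -> compute(9, 3) -> compute(3, 0) -> 3

Answer: 3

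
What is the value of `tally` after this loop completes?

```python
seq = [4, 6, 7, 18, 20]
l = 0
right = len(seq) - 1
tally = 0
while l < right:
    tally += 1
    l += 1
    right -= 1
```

Iterations until pointers meet (list length 5)
`tally` takes the values: 0 → 1 → 2

Answer: 2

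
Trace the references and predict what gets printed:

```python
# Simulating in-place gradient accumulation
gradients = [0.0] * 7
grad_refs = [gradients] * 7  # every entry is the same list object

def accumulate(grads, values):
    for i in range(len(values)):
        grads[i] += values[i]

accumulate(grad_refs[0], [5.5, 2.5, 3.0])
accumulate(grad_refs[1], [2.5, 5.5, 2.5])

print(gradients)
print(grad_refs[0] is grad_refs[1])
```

Key concept: gradient accumulation aliasing.
Step by step:
`gradients = [0.0] * 7` → gradients = [0.0, 0.0, 0.0, 0.0, 0.0, 0.0, 0.0]
`grad_refs = [gradients] * 7` → grad_refs = [[0.0, 0.0, 0.0, 0.0, 0.0, 0.0, 0.0], [0.0, 0.0, 0.0, 0.0, 0.0, 0.0, 0.0], [0.0, 0.0, 0.0, 0.0, 0.0, 0.0, 0.0], [0.0, 0.0, 0.0, 0.0, 0.0, 0.0, 0.0], [0.0, 0.0, 0.0, 0.0, 0.0, 0.0, 0.0], [0.0, 0.0, 0.0, 0.0, 0.0, 0.0, 0.0], [0.0, 0.0, 0.0, 0.0, 0.0, 0.0, 0.0]]
`accumulate(grad_refs[0], [5.5, 2.5, 3.0])` → gradients = [5.5, 2.5, 3.0, 0.0, 0.0, 0.0, 0.0]; grad_refs = [[5.5, 2.5, 3.0, 0.0, 0.0, 0.0, 0.0], [5.5, 2.5, 3.0, 0.0, 0.0, 0.0, 0.0], [5.5, 2.5, 3.0, 0.0, 0.0, 0.0, 0.0], [5.5, 2.5, 3.0, 0.0, 0.0, 0.0, 0.0], [5.5, 2.5, 3.0, 0.0, 0.0, 0.0, 0.0], [5.5, 2.5, 3.0, 0.0, 0.0, 0.0, 0.0], [5.5, 2.5, 3.0, 0.0, 0.0, 0.0, 0.0]]
`accumulate(grad_refs[1], [2.5, 5.5, 2.5])` → gradients = [8.0, 8.0, 5.5, 0.0, 0.0, 0.0, 0.0]; grad_refs = [[8.0, 8.0, 5.5, 0.0, 0.0, 0.0, 0.0], [8.0, 8.0, 5.5, 0.0, 0.0, 0.0, 0.0], [8.0, 8.0, 5.5, 0.0, 0.0, 0.0, 0.0], [8.0, 8.0, 5.5, 0.0, 0.0, 0.0, 0.0], [8.0, 8.0, 5.5, 0.0, 0.0, 0.0, 0.0], [8.0, 8.0, 5.5, 0.0, 0.0, 0.0, 0.0], [8.0, 8.0, 5.5, 0.0, 0.0, 0.0, 0.0]]
`print(gradients)` → prints [8.0, 8.0, 5.5, 0.0, 0.0, 0.0, 0.0]
`print(grad_refs[0] is grad_refs[1])` → prints True

Answer:
[8.0, 8.0, 5.5, 0.0, 0.0, 0.0, 0.0]
True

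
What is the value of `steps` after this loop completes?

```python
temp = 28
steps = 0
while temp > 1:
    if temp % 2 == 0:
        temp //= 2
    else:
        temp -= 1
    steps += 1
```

Steps to reduce 28 to 1
`steps` takes the values: 0 → 1 → 2 → 3 → 4 → 5 → 6

Answer: 6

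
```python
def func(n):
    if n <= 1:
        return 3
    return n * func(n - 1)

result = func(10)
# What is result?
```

func(10) = 10 * 9 * 8 * 7 * 6 * 5 * 4 * 3 * 2 * 3 = 10886400

Answer: 10886400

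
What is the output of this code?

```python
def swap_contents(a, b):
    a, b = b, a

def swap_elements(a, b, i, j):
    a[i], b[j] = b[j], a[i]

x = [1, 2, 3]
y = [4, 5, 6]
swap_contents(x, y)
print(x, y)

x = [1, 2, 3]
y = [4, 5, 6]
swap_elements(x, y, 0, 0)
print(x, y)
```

Key concept: parameter rebinding vs mutation.
Step by step:
`x = [1, 2, 3]` → x = [1, 2, 3]
`y = [4, 5, 6]` → y = [4, 5, 6]
`swap_contents(x, y)` → no visible change to tracked variables
`print(x, y)` → prints [1, 2, 3] [4, 5, 6]
`x = [1, 2, 3]` → x = [1, 2, 3]
`y = [4, 5, 6]` → y = [4, 5, 6]
`swap_elements(x, y, 0, 0)` → x = [4, 2, 3]; y = [1, 5, 6]
`print(x, y)` → prints [4, 2, 3] [1, 5, 6]

Answer:
[1, 2, 3] [4, 5, 6]
[4, 2, 3] [1, 5, 6]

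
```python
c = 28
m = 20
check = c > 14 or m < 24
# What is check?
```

Trace:
`c = 28` → c = 28
`m = 20` → m = 20
`check = c > 14 or m < 24` → check = True
So check = True

Answer: True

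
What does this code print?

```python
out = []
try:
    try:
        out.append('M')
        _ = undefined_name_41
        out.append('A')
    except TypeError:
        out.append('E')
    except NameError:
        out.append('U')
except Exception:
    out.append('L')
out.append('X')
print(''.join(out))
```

Execution trace: 'M' (inner try body) → 'U' (inner except NameError) → 'X' (after the try/except). Output: MUX

Answer: MUX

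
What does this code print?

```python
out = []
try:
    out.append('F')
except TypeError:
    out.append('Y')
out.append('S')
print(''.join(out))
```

Execution trace: 'F' (try body, no exception) → 'S' (after the try/except). Output: FS

Answer: FS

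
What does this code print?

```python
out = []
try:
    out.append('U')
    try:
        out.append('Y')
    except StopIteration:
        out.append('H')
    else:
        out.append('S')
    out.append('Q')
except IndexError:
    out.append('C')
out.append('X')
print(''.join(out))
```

Execution trace: 'U' (try body) → 'Y' (inner try body, no exception) → 'S' (inner else) → 'Q' (try body, no exception) → 'X' (after the try/except). Output: UYSQX

Answer: UYSQX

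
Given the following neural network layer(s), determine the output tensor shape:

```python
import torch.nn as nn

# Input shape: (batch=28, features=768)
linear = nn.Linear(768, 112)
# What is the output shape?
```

Input: (28, 768) -> Output: (28, 112)

Answer: (28, 112)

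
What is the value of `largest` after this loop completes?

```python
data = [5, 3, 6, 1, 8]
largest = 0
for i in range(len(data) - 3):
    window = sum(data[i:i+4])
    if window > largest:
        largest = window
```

Max sum of 4-element window in [5, 3, 6, 1, 8]
`largest` takes the values: 0 → 15 → 18

Answer: 18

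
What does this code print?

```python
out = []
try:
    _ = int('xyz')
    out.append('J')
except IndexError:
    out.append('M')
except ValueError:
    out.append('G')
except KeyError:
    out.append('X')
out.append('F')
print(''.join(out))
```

Execution trace: 'G' (except ValueError) → 'F' (after the try/except). Output: GF

Answer: GF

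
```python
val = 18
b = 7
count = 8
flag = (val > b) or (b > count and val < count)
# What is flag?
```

Trace:
`val = 18` → val = 18
`b = 7` → b = 7
`count = 8` → count = 8
`flag = (val > b) or (b > count and val < count)` → flag = True
So flag = True

Answer: True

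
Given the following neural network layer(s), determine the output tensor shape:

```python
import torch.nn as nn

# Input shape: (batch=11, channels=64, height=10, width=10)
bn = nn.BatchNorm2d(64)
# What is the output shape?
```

Input: (11, 64, 10, 10) -> Output: (11, 64, 10, 10)

Answer: (11, 64, 10, 10)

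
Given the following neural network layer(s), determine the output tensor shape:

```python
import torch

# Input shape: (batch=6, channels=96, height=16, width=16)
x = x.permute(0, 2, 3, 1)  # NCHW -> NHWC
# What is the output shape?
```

Input: (6, 96, 16, 16) -> Output: (6, 16, 16, 96)

Answer: (6, 16, 16, 96)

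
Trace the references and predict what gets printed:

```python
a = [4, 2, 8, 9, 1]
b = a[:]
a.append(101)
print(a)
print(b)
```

Key concept: slice [:] creates copy.
Step by step:
`a = [4, 2, 8, 9, 1]` → a = [4, 2, 8, 9, 1]
`b = a[:]` → b = [4, 2, 8, 9, 1]
`a.append(101)` → a = [4, 2, 8, 9, 1, 101]
`print(a)` → prints [4, 2, 8, 9, 1, 101]
`print(b)` → prints [4, 2, 8, 9, 1]

Answer:
[4, 2, 8, 9, 1, 101]
[4, 2, 8, 9, 1]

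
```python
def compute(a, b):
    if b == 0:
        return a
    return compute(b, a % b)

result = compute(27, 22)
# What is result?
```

compute(27, 22) -> compute(22, 5) -> compute(5, 2) -> compute(2, 1) -> compute(1, 0) -> 1

Answer: 1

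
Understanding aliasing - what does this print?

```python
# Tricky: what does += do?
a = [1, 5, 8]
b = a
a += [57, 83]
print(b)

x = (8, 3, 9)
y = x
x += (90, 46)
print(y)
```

Key concept: += behavior differs for mutable vs immutable.
Step by step:
`a = [1, 5, 8]` → a = [1, 5, 8]
`b = a` → b = [1, 5, 8] (same object as a)
`a += [57, 83]` → a = [1, 5, 8, 57, 83] (same object as b); b = [1, 5, 8, 57, 83] (same object as a)
`print(b)` → prints [1, 5, 8, 57, 83]
`x = (8, 3, 9)` → x = (8, 3, 9)
`y = x` → y = (8, 3, 9)
`x += (90, 46)` → x = (8, 3, 9, 90, 46)
`print(y)` → prints (8, 3, 9)

Answer:
[1, 5, 8, 57, 83]
(8, 3, 9)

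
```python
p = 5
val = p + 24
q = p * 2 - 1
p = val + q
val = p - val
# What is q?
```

Trace:
`p = 5` → p = 5
`val = p + 24` → val = 29
`q = p * 2 - 1` → q = 9
`p = val + q` → p = 38
`val = p - val` → val = 9
So q = 9

Answer: 9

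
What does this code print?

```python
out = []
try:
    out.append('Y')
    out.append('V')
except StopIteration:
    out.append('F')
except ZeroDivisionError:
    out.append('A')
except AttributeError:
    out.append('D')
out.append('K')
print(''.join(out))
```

Execution trace: 'Y' (try body) → 'V' (try body, no exception) → 'K' (after the try/except). Output: YVK

Answer: YVK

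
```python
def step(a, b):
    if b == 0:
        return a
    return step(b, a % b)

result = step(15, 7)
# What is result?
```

step(15, 7) -> step(7, 1) -> step(1, 0) -> 1

Answer: 1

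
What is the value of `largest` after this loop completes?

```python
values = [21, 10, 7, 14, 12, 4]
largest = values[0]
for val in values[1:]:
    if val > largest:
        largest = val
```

Maximum of [21, 10, 7, 14, 12, 4]
`largest` takes the values: 21

Answer: 21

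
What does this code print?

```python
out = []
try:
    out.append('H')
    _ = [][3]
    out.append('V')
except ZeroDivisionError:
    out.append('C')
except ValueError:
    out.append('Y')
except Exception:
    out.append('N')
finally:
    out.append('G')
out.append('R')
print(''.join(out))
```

Execution trace: 'H' (try body) → 'N' (except Exception) → 'G' (finally) → 'R' (after the try/except). Output: HNGR

Answer: HNGR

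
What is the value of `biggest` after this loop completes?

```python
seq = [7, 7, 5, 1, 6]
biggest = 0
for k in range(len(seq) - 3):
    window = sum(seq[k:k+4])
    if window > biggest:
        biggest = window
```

Max sum of 4-element window in [7, 7, 5, 1, 6]
`biggest` takes the values: 0 → 20

Answer: 20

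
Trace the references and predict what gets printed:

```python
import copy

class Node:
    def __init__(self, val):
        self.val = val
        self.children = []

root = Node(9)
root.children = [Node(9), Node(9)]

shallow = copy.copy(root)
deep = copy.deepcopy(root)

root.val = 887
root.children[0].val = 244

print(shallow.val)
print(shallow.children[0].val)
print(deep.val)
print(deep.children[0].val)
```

Key concept: deep copy with custom objects.
Step by step:
`root = Node(9)` → root = Node(val=9, children=[])
`root.children = [Node(9), Node(9)]` → root = Node(val=9, children=[Node(val=9, children=[]), Node(val=9, children=[])])
`shallow = copy.copy(root)` → shallow = Node(val=9, children=[Node(val=9, children=[]), Node(val=9, children=[])])
`deep = copy.deepcopy(root)` → deep = Node(val=9, children=[Node(val=9, children=[]), Node(val=9, children=[])])
`root.val = 887` → root = Node(val=887, children=[Node(val=9, children=[]), Node(val=9, children=[])])
`root.children[0].val = 244` → root = Node(val=887, children=[Node(val=244, children=[]), Node(val=9, children=[])]); shallow = Node(val=9, children=[Node(val=244, children=[]), Node(val=9, children=[])])
`print(shallow.val)` → prints 9
`print(shallow.children[0].val)` → prints 244
`print(deep.val)` → prints 9
`print(deep.children[0].val)` → prints 9

Answer:
9
244
9
9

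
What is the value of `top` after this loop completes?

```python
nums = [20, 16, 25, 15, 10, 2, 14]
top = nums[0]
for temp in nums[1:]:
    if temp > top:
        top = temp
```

Maximum of [20, 16, 25, 15, 10, 2, 14]
`top` takes the values: 20 → 25

Answer: 25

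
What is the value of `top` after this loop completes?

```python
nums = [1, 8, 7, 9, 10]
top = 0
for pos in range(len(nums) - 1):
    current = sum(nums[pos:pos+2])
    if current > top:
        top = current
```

Max sum of 2-element window in [1, 8, 7, 9, 10]
`top` takes the values: 0 → 9 → 15 → 16 → 19

Answer: 19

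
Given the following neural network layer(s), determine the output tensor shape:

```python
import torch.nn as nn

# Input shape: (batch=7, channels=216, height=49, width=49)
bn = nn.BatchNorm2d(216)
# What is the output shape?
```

Input: (7, 216, 49, 49) -> Output: (7, 216, 49, 49)

Answer: (7, 216, 49, 49)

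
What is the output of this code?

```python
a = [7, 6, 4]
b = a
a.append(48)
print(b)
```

Key concept: basic list aliasing.
Step by step:
`a = [7, 6, 4]` → a = [7, 6, 4]
`b = a` → b = [7, 6, 4] (same object as a)
`a.append(48)` → a = [7, 6, 4, 48] (same object as b); b = [7, 6, 4, 48] (same object as a)
`print(b)` → prints [7, 6, 4, 48]

Answer: [7, 6, 4, 48]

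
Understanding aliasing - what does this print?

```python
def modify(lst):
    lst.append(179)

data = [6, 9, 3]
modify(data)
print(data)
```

Key concept: function modifies passed list.
Step by step:
`data = [6, 9, 3]` → data = [6, 9, 3]
`modify(data)` → data = [6, 9, 3, 179]
`print(data)` → prints [6, 9, 3, 179]

Answer: [6, 9, 3, 179]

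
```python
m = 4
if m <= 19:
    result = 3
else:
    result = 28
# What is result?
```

Trace:
`m = 4` → m = 4
`if m <= 19: ...` → m <= 19 is True → result = 3
So result = 3

Answer: 3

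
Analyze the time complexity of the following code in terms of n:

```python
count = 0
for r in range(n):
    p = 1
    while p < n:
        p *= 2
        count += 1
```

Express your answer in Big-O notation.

Each loop level contributes: n × log n. Multiplying the contributions gives O(n log n).

Answer: O(n log n)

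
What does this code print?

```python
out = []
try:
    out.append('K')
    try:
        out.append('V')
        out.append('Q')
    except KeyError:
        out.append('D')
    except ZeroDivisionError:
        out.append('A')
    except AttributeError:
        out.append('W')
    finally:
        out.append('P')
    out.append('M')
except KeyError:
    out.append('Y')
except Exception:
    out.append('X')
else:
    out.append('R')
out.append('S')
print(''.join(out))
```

Execution trace: 'K' (try body) → 'V' (inner try body) → 'Q' (inner try body, no exception) → 'P' (inner finally) → 'M' (try body, no exception) → 'R' (else) → 'S' (after the try/except). Output: KVQPMRS

Answer: KVQPMRS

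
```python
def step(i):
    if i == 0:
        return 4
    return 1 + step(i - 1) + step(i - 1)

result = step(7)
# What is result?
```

step(i) = 1 + 2·step(i-1), step(0)=4. Closed form: (4+1)·2^7 - 1 = 639.

Answer: 639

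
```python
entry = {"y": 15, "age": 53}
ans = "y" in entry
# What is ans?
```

Trace:
`entry = {"y": 15, "age": 53}` → entry = {'y': 15, 'age': 53}
`ans = "y" in entry` → ans = True
So ans = True

Answer: True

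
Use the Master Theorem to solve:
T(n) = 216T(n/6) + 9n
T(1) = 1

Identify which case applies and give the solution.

a=216, b=6, f(n)=9n. log_6(216) = 3. Since c=1 < 3, Case 1 applies: T(n) = Θ(n^log_b(a)) = O(n^3).

Answer: O(n^3) - Case 1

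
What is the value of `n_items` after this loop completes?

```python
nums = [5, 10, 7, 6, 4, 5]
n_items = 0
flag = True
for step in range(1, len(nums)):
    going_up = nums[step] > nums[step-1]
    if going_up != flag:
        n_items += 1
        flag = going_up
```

Count direction changes in [5, 10, 7, 6, 4, 5]
`n_items` takes the values: 0 → 1 → 2

Answer: 2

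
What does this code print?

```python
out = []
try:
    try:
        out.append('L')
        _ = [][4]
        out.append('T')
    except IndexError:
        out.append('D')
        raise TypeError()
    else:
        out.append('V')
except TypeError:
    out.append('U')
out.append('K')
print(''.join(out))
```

Execution trace: 'L' (inner try body) → 'D' (inner except IndexError) → 'U' (outer except TypeError) → 'K' (after the try/except). Output: LDUK

Answer: LDUK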